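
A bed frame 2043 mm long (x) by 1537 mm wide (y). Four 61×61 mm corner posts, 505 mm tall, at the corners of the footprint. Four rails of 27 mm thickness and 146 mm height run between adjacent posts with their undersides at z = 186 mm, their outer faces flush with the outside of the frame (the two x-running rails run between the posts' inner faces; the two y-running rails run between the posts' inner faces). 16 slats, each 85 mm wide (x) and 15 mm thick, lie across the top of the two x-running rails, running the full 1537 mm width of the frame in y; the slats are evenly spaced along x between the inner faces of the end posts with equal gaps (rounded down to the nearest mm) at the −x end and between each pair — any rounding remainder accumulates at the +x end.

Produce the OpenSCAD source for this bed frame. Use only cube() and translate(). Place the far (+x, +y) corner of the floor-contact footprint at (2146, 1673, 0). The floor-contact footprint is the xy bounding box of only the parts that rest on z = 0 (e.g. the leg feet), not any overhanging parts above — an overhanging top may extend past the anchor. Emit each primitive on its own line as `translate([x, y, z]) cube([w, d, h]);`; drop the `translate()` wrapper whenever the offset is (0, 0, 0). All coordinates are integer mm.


// slat z = rail_z + rail_h = 186 + 146 = 332
// slat gap = ⌊(1921 − 16·85) / 17⌋ = 33
translate([103, 136, 0]) cube([61, 61, 505]);
translate([103, 1612, 0]) cube([61, 61, 505]);
translate([2085, 136, 0]) cube([61, 61, 505]);
translate([2085, 1612, 0]) cube([61, 61, 505]);
translate([164, 136, 186]) cube([1921, 27, 146]);
translate([164, 1646, 186]) cube([1921, 27, 146]);
translate([103, 197, 186]) cube([27, 1415, 146]);
translate([2119, 197, 186]) cube([27, 1415, 146]);
translate([197, 136, 332]) cube([85, 1537, 15]);
translate([315, 136, 332]) cube([85, 1537, 15]);
translate([433, 136, 332]) cube([85, 1537, 15]);
translate([551, 136, 332]) cube([85, 1537, 15]);
translate([669, 136, 332]) cube([85, 1537, 15]);
translate([787, 136, 332]) cube([85, 1537, 15]);
translate([905, 136, 332]) cube([85, 1537, 15]);
translate([1023, 136, 332]) cube([85, 1537, 15]);
translate([1141, 136, 332]) cube([85, 1537, 15]);
translate([1259, 136, 332]) cube([85, 1537, 15]);
translate([1377, 136, 332]) cube([85, 1537, 15]);
translate([1495, 136, 332]) cube([85, 1537, 15]);
translate([1613, 136, 332]) cube([85, 1537, 15]);
translate([1731, 136, 332]) cube([85, 1537, 15]);
translate([1849, 136, 332]) cube([85, 1537, 15]);
translate([1967, 136, 332]) cube([85, 1537, 15]);


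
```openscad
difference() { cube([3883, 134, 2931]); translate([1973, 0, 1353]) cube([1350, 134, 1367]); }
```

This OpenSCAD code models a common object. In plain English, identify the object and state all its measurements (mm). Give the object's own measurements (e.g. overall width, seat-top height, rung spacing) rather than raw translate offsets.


A wall 3883 mm long (x), 134 mm thick (y), 2931 mm tall, with a rectangular window opening cut through it. The opening is 1350 mm wide and 1367 mm tall; its sill is at z = 1353 mm and its near (−x) edge is 1973 mm from the wall's −x end. The opening passes through the full wall thickness.


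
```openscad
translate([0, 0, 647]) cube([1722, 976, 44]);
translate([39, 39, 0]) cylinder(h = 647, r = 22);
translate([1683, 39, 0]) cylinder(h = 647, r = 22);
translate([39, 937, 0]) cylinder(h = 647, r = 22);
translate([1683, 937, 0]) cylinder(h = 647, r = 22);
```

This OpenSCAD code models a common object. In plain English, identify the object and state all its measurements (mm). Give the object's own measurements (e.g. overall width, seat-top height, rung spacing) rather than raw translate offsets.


A table: top 1722 mm (x) × 976 mm (y), 44 mm thick, upper face at z = 691 mm, on four round legs of 44 mm diameter, each leg's bounding box inset 17 mm from the nearest pair of top edges from z = 0 to the bottom of the top.


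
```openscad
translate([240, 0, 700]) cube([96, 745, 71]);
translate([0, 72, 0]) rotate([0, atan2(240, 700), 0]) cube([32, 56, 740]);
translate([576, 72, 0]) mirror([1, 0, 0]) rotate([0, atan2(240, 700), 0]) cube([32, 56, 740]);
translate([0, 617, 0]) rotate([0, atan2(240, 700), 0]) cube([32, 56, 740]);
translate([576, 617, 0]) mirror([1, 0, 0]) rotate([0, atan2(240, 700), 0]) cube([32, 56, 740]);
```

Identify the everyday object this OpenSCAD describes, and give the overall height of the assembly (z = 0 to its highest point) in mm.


A sawhorse. The overall height is 771 mm.

A beam across two mirrored pairs of raked legs — a sawhorse. The beam's underside is at z = 700 (matching the legs' vertical rise in atan2(240, 700)) and the beam is 71 mm tall, so its top is at 700 + 71 = 771 mm. The raked legs top out at the beam's underside, so that is the highest point.


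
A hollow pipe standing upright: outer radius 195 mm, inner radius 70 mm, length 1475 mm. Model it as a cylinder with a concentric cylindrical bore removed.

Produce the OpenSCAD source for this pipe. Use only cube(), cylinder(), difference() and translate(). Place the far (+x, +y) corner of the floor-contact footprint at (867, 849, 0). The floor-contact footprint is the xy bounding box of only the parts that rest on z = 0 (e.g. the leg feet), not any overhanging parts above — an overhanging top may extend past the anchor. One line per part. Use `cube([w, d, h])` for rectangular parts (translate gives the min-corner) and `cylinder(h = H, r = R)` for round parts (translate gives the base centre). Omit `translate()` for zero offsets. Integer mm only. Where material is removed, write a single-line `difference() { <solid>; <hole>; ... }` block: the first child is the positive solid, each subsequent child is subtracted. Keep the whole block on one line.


difference() { translate([672, 654, 0]) cylinder(h = 1475, r = 195); translate([672, 654, 0]) cylinder(h = 1475, r = 70); }


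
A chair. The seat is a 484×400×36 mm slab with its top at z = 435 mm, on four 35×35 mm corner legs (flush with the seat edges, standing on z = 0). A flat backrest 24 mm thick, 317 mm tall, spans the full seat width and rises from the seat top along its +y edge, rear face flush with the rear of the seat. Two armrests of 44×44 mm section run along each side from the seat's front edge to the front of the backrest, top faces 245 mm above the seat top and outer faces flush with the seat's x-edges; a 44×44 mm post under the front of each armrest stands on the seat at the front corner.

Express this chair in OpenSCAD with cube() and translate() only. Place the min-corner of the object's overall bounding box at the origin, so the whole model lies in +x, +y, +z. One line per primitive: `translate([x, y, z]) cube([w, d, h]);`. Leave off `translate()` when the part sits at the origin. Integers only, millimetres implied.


translate([0, 0, 399]) cube([484, 400, 36]);
cube([35, 35, 399]);
translate([449, 0, 0]) cube([35, 35, 399]);
translate([0, 365, 0]) cube([35, 35, 399]);
translate([449, 365, 0]) cube([35, 35, 399]);
translate([0, 376, 435]) cube([484, 24, 317]);
translate([0, 0, 636]) cube([44, 376, 44]);
translate([440, 0, 636]) cube([44, 376, 44]);
translate([0, 0, 435]) cube([44, 44, 201]);
translate([440, 0, 435]) cube([44, 44, 201]);


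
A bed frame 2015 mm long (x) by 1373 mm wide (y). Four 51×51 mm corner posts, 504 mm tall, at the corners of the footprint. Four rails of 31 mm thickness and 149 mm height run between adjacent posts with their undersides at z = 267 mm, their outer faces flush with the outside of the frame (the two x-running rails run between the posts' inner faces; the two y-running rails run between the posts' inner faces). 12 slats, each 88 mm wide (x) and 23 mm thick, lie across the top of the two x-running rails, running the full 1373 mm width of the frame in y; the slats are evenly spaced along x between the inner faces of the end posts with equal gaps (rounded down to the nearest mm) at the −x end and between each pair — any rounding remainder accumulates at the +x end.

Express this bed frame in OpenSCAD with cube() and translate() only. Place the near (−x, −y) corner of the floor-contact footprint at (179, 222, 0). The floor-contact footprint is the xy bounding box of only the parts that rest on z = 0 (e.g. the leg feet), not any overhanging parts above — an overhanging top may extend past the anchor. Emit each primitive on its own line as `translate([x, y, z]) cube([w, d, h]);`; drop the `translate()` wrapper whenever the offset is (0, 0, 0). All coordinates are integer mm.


translate([179, 222, 0]) cube([51, 51, 504]);
translate([179, 1544, 0]) cube([51, 51, 504]);
translate([2143, 222, 0]) cube([51, 51, 504]);
translate([2143, 1544, 0]) cube([51, 51, 504]);
translate([230, 222, 267]) cube([1913, 31, 149]);
translate([230, 1564, 267]) cube([1913, 31, 149]);
translate([179, 273, 267]) cube([31, 1271, 149]);
translate([2163, 273, 267]) cube([31, 1271, 149]);
translate([295, 222, 416]) cube([88, 1373, 23]);
translate([448, 222, 416]) cube([88, 1373, 23]);
translate([601, 222, 416]) cube([88, 1373, 23]);
translate([754, 222, 416]) cube([88, 1373, 23]);
translate([907, 222, 416]) cube([88, 1373, 23]);
translate([1060, 222, 416]) cube([88, 1373, 23]);
translate([1213, 222, 416]) cube([88, 1373, 23]);
translate([1366, 222, 416]) cube([88, 1373, 23]);
translate([1519, 222, 416]) cube([88, 1373, 23]);
translate([1672, 222, 416]) cube([88, 1373, 23]);
translate([1825, 222, 416]) cube([88, 1373, 23]);
translate([1978, 222, 416]) cube([88, 1373, 23]);


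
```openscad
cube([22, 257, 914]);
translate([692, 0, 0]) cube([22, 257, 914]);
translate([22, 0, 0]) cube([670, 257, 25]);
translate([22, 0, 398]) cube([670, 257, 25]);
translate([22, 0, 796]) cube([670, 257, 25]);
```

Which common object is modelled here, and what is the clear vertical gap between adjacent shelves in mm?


A bookshelf. The clear shelf gap is 373 mm.

Two tall side panels with 3 horizontal boards between them — a bookshelf. The first two shelf undersides are at z = 0 and z = 398; with shelf thickness 25, the clear gap is 398 − 0 − 25 = 373 mm.


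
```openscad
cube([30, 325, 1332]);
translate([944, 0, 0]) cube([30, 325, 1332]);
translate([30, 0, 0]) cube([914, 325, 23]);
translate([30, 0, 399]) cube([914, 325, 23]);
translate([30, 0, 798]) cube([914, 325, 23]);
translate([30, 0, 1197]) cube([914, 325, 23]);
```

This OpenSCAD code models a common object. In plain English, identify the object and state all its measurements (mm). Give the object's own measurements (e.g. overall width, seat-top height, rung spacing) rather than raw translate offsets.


An open bookshelf. Two side panels, each 30 mm thick, 325 mm deep and 1332 mm tall, stand 974 mm apart (outside-to-outside). Between them sit 4 shelves, each 23 mm thick and 325 mm deep, spanning the full gap between the sides. The bottom shelf rests on the floor (its underside at z = 0) and the clear gap between one shelf's top and the next shelf's underside is 376 mm.


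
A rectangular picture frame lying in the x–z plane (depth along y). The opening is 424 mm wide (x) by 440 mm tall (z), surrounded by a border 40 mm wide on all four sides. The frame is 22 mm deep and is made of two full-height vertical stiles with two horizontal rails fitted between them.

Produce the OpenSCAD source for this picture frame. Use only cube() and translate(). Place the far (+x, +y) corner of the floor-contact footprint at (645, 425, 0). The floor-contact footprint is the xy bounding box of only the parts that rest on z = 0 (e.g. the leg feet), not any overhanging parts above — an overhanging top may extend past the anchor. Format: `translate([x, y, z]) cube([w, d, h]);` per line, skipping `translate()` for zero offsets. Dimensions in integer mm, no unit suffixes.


translate([141, 403, 0]) cube([40, 22, 520]);
translate([605, 403, 0]) cube([40, 22, 520]);
translate([181, 403, 0]) cube([424, 22, 40]);
translate([181, 403, 480]) cube([424, 22, 40]);


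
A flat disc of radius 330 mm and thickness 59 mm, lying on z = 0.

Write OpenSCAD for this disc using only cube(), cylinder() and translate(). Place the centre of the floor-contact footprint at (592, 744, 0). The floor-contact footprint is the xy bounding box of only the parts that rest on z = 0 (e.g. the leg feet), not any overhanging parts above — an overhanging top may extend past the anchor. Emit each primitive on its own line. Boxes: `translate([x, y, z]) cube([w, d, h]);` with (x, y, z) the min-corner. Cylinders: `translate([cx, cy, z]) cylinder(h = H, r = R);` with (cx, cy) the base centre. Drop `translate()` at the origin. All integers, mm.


translate([592, 744, 0]) cylinder(h = 59, r = 330);


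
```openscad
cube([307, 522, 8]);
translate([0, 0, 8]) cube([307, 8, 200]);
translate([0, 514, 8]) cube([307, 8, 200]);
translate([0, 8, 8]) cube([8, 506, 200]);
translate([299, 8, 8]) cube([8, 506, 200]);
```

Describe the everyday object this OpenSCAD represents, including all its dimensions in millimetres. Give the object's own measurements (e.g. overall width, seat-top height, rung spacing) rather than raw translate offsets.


An open-topped rectangular box: outside dimensions 307×522×208 mm, with a uniform wall and base thickness of 8 mm. The base is a full 307×522 slab on the floor; four walls sit on top of the base. The front and back walls (the −y and +y sides) span the full width; the two side walls fit between them.


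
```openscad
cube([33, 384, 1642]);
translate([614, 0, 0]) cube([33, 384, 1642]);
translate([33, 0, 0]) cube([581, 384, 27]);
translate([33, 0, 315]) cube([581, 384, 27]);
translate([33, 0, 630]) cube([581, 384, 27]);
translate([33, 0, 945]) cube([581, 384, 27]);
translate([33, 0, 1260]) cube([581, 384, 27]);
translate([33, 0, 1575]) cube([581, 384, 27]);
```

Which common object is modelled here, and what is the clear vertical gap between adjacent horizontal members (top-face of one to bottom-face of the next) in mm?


A bookshelf. The clear shelf gap is 288 mm.

Two tall side panels with 6 horizontal boards between them — a bookshelf. The first two shelf undersides are at z = 0 and z = 315; with shelf thickness 27, the clear gap is 315 − 0 − 27 = 288 mm.


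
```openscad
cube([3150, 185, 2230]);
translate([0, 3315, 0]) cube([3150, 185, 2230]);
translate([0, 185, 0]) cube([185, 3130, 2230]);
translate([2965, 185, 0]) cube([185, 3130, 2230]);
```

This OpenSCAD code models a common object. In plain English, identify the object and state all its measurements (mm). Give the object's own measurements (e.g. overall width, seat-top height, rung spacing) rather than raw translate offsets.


The wall frame of a small rectangular building: four walls, each 2230 mm tall and 185 mm thick, enclosing a footprint 3150 mm (x) by 3500 mm (y) outside-to-outside, with no floor or roof. The front and back walls (the −y and +y sides) span the full width; the two side walls fit between them.


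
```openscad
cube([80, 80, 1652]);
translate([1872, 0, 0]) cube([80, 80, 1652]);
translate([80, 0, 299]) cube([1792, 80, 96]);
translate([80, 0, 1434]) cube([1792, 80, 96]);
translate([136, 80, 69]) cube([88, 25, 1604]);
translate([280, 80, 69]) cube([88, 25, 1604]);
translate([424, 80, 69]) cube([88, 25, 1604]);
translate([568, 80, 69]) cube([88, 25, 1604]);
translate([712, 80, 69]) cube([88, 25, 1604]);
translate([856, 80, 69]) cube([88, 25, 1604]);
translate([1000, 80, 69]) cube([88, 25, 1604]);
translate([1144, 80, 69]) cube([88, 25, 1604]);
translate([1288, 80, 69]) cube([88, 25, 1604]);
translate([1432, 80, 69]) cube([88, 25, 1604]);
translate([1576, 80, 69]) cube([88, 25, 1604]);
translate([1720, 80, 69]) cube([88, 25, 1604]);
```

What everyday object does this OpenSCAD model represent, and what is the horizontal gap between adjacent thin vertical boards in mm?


A fence section. The picket gap is 56 mm.

Two posts, two rails, 12 pickets — a fence section. Span 1792 mm holds 12 pickets of 88 mm with 13 equal gaps: ⌊(1792 − 12·88) / 13⌋ = 56 mm.


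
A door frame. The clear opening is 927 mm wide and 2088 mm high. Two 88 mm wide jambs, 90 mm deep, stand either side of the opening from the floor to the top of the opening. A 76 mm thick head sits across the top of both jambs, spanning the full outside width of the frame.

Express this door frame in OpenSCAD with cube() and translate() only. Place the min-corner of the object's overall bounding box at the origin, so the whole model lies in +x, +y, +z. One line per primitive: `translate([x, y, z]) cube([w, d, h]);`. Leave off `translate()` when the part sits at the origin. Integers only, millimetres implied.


cube([88, 90, 2088]);
translate([1015, 0, 0]) cube([88, 90, 2088]);
translate([0, 0, 2088]) cube([1103, 90, 76]);


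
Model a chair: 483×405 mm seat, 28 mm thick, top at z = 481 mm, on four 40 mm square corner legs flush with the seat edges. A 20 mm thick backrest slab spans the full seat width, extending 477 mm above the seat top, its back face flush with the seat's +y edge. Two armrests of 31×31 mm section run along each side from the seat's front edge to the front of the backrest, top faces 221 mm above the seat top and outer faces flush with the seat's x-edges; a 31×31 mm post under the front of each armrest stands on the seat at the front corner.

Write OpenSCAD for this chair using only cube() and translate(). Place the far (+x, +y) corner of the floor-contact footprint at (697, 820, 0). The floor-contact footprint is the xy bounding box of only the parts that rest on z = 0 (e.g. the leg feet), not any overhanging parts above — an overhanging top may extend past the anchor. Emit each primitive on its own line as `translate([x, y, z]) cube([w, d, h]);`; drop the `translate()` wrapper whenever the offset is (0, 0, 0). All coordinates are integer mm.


translate([214, 415, 453]) cube([483, 405, 28]);
translate([214, 415, 0]) cube([40, 40, 453]);
translate([657, 415, 0]) cube([40, 40, 453]);
translate([214, 780, 0]) cube([40, 40, 453]);
translate([657, 780, 0]) cube([40, 40, 453]);
translate([214, 800, 481]) cube([483, 20, 477]);
translate([214, 415, 671]) cube([31, 385, 31]);
translate([666, 415, 671]) cube([31, 385, 31]);
translate([214, 415, 481]) cube([31, 31, 190]);
translate([666, 415, 481]) cube([31, 31, 190]);


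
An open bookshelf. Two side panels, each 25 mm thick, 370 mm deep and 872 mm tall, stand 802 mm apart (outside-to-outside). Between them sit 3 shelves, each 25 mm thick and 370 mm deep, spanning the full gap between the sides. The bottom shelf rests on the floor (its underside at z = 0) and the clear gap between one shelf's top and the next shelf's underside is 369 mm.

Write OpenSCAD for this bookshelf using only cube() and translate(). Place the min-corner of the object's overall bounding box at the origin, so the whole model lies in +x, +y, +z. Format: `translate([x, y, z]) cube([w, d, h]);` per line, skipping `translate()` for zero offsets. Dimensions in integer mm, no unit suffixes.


cube([25, 370, 872]);
translate([777, 0, 0]) cube([25, 370, 872]);
translate([25, 0, 0]) cube([752, 370, 25]);
translate([25, 0, 394]) cube([752, 370, 25]);
translate([25, 0, 788]) cube([752, 370, 25]);


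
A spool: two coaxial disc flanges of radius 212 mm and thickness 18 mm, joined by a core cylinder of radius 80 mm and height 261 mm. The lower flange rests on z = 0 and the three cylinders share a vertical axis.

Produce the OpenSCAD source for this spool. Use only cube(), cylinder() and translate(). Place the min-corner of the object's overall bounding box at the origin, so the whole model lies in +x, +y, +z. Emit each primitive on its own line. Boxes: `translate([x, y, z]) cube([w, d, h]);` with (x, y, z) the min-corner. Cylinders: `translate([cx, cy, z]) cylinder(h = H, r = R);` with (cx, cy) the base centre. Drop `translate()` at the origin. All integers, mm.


translate([212, 212, 0]) cylinder(h = 18, r = 212);
translate([212, 212, 18]) cylinder(h = 261, r = 80);
translate([212, 212, 279]) cylinder(h = 18, r = 212);


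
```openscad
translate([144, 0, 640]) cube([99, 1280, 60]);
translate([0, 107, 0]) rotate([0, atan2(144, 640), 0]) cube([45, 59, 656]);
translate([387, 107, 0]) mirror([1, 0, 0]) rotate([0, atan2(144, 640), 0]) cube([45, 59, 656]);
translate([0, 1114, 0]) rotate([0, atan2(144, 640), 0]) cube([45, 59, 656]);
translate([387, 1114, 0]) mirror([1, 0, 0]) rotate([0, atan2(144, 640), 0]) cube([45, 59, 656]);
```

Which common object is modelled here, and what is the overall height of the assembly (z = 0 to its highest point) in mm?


A sawhorse. The overall height is 700 mm.

A beam across two mirrored pairs of raked legs — a sawhorse. The beam's underside is at z = 640 (matching the legs' vertical rise in atan2(144, 640)) and the beam is 60 mm tall, so its top is at 640 + 60 = 700 mm. The raked legs top out at the beam's underside, so that is the highest point.


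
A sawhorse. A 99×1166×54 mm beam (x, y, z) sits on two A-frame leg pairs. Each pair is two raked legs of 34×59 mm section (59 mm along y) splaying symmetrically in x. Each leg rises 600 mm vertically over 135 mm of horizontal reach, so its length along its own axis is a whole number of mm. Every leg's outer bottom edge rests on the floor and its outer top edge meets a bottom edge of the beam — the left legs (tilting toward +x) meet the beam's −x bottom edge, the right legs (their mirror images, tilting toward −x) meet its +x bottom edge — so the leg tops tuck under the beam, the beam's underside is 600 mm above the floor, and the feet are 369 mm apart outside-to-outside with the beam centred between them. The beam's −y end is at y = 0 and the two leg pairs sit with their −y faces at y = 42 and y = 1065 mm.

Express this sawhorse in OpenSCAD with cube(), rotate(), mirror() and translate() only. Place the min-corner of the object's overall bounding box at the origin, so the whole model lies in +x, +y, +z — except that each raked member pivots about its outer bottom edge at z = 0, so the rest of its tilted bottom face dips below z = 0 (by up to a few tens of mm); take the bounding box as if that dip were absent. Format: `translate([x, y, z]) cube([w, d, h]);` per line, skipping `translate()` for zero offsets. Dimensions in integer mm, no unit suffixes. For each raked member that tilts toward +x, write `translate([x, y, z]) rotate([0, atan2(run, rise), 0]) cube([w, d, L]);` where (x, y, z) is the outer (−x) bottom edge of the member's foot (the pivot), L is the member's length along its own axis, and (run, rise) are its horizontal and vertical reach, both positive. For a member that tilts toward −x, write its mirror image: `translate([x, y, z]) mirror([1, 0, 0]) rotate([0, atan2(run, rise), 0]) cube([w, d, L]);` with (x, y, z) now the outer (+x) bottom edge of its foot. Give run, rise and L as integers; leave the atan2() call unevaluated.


translate([135, 0, 600]) cube([99, 1166, 54]);
translate([0, 42, 0]) rotate([0, atan2(135, 600), 0]) cube([34, 59, 615]);
translate([369, 42, 0]) mirror([1, 0, 0]) rotate([0, atan2(135, 600), 0]) cube([34, 59, 615]);
translate([0, 1065, 0]) rotate([0, atan2(135, 600), 0]) cube([34, 59, 615]);
translate([369, 1065, 0]) mirror([1, 0, 0]) rotate([0, atan2(135, 600), 0]) cube([34, 59, 615]);


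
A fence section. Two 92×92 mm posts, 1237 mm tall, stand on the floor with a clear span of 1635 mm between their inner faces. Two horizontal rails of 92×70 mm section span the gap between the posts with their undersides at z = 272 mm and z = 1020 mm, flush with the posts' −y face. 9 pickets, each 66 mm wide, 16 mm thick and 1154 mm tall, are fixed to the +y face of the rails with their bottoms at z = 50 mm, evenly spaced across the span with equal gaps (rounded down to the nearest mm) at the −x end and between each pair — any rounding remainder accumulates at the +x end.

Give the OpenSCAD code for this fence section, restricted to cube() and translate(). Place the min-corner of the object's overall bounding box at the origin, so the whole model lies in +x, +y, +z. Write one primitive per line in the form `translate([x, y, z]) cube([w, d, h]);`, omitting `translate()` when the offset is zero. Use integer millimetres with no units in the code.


cube([92, 92, 1237]);
translate([1727, 0, 0]) cube([92, 92, 1237]);
translate([92, 0, 272]) cube([1635, 92, 70]);
translate([92, 0, 1020]) cube([1635, 92, 70]);
translate([196, 92, 50]) cube([66, 16, 1154]);
translate([366, 92, 50]) cube([66, 16, 1154]);
translate([536, 92, 50]) cube([66, 16, 1154]);
translate([706, 92, 50]) cube([66, 16, 1154]);
translate([876, 92, 50]) cube([66, 16, 1154]);
translate([1046, 92, 50]) cube([66, 16, 1154]);
translate([1216, 92, 50]) cube([66, 16, 1154]);
translate([1386, 92, 50]) cube([66, 16, 1154]);
translate([1556, 92, 50]) cube([66, 16, 1154]);


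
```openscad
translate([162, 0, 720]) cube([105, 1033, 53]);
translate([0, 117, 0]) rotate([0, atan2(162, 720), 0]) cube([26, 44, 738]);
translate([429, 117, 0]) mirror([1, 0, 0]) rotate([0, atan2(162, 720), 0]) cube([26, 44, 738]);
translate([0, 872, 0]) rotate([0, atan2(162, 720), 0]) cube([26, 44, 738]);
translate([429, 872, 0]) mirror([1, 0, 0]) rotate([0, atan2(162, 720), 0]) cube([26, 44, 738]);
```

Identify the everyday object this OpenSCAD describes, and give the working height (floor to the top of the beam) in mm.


A sawhorse. The overall height is 773 mm.

A beam across two mirrored pairs of raked legs — a sawhorse. The beam's underside is at z = 720 (matching the legs' vertical rise in atan2(162, 720)) and the beam is 53 mm tall, so its top is at 720 + 53 = 773 mm. The raked legs top out at the beam's underside, so that is the highest point.


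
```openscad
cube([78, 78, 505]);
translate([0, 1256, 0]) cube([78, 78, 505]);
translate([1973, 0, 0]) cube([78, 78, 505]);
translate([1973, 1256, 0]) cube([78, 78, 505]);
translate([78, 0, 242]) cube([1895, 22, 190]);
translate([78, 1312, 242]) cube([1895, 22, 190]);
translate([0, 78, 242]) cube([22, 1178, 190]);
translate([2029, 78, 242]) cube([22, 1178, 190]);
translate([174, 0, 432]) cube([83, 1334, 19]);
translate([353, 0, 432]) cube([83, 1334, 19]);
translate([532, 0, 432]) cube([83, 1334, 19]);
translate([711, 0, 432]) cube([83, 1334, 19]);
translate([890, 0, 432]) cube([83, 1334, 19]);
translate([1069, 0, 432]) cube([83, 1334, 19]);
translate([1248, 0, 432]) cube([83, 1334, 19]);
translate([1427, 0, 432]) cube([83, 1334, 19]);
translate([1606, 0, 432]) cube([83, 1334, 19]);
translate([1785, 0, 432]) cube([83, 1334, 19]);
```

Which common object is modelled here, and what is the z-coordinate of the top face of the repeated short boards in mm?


A bed frame. The slat-top height is 451 mm.

Four posts, four rails, and a row of slats — a bed frame. Slats sit on the rails at z = 242 + 190 = 432; with slat thickness 19, the top is 451 mm.


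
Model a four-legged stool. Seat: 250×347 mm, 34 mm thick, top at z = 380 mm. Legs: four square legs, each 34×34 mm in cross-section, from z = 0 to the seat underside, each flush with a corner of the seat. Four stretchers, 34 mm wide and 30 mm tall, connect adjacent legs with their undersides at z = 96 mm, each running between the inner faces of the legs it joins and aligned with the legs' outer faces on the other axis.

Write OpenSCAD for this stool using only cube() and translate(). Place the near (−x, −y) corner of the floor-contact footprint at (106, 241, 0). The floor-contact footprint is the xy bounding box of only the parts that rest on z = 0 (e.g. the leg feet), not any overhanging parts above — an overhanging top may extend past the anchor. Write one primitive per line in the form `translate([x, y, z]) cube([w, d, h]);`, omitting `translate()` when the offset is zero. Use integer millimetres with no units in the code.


translate([106, 241, 346]) cube([250, 347, 34]);
translate([106, 241, 0]) cube([34, 34, 346]);
translate([322, 241, 0]) cube([34, 34, 346]);
translate([106, 554, 0]) cube([34, 34, 346]);
translate([322, 554, 0]) cube([34, 34, 346]);
translate([140, 241, 96]) cube([182, 34, 30]);
translate([140, 554, 96]) cube([182, 34, 30]);
translate([106, 275, 96]) cube([34, 279, 30]);
translate([322, 275, 96]) cube([34, 279, 30]);


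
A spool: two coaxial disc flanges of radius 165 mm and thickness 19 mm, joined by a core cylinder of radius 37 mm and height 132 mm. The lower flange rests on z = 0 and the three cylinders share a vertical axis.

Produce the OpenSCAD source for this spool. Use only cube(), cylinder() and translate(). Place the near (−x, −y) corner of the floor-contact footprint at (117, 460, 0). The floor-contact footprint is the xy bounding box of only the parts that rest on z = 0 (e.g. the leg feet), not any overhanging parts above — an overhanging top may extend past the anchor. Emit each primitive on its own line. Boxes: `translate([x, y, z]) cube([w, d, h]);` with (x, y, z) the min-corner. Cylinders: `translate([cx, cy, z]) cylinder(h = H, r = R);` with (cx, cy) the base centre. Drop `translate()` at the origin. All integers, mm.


translate([282, 625, 0]) cylinder(h = 19, r = 165);
translate([282, 625, 19]) cylinder(h = 132, r = 37);
translate([282, 625, 151]) cylinder(h = 19, r = 165);


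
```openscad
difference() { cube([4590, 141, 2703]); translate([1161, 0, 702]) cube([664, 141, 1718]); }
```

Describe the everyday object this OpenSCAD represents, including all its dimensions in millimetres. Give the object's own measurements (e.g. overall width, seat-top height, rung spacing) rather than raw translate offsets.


A wall 4590 mm long (x), 141 mm thick (y), 2703 mm tall, with a rectangular window opening cut through it. The opening is 664 mm wide and 1718 mm tall; its sill is at z = 702 mm and its near (−x) edge is 1161 mm from the wall's −x end. The opening passes through the full wall thickness.


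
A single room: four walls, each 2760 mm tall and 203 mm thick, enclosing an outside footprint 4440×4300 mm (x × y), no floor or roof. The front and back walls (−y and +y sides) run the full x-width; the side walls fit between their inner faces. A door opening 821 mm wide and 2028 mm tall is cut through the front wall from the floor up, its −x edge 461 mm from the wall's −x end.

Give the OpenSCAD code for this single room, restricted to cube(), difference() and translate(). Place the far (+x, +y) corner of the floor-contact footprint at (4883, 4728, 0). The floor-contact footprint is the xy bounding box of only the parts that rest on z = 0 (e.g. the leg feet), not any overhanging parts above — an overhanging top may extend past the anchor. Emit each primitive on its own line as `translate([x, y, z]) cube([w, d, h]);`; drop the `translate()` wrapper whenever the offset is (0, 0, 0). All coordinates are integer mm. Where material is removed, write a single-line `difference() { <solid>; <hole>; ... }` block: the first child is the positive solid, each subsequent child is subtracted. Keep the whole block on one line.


difference() { translate([443, 428, 0]) cube([4440, 203, 2760]); translate([904, 428, 0]) cube([821, 203, 2028]); }
translate([443, 4525, 0]) cube([4440, 203, 2760]);
translate([443, 631, 0]) cube([203, 3894, 2760]);
translate([4680, 631, 0]) cube([203, 3894, 2760]);


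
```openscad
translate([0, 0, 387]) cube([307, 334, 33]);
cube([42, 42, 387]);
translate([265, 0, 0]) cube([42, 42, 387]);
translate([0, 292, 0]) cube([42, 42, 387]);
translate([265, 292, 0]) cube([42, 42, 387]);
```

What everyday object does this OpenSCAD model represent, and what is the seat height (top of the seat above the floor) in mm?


A stool. The seat height is 420 mm.

A 307×334×33 slab at z = 387 on four corner posts — a stool. The seat top is 387 + 33 = 420 mm.


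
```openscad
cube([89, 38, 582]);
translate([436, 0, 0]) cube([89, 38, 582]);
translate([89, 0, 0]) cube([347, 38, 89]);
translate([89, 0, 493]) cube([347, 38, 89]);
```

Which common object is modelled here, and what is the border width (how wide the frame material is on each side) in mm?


A picture frame. The border width is 89 mm.

Four thin pieces enclosing a rectangular opening — a picture frame. The two full-height stiles are 582 mm tall; the top rail sits at z = 493 and is 89 mm tall, so the border above the opening is 582 − 493 = 89 mm, matching the stile x-width.


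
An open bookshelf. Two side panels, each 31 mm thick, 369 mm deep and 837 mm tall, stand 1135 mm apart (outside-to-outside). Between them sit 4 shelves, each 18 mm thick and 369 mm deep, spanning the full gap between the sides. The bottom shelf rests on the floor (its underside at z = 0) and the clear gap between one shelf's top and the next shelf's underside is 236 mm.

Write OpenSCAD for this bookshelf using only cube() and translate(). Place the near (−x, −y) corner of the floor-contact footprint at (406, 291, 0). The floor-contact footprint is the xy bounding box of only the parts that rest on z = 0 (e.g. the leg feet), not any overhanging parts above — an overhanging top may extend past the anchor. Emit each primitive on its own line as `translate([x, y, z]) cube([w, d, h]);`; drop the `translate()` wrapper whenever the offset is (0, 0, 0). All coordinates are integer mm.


translate([406, 291, 0]) cube([31, 369, 837]);
translate([1510, 291, 0]) cube([31, 369, 837]);
translate([437, 291, 0]) cube([1073, 369, 18]);
translate([437, 291, 254]) cube([1073, 369, 18]);
translate([437, 291, 508]) cube([1073, 369, 18]);
translate([437, 291, 762]) cube([1073, 369, 18]);


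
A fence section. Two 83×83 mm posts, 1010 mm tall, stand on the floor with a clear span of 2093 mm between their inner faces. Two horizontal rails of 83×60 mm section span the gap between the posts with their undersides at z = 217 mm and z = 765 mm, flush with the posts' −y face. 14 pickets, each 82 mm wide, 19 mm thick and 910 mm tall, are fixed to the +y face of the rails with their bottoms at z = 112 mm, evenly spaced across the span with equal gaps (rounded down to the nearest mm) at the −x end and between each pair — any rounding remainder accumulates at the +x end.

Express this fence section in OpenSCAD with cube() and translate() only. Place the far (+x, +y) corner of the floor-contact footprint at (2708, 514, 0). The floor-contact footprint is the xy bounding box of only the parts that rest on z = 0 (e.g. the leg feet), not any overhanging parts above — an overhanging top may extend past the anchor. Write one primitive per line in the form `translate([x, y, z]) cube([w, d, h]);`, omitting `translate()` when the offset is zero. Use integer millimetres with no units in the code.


translate([449, 431, 0]) cube([83, 83, 1010]);
translate([2625, 431, 0]) cube([83, 83, 1010]);
translate([532, 431, 217]) cube([2093, 83, 60]);
translate([532, 431, 765]) cube([2093, 83, 60]);
translate([595, 514, 112]) cube([82, 19, 910]);
translate([740, 514, 112]) cube([82, 19, 910]);
translate([885, 514, 112]) cube([82, 19, 910]);
translate([1030, 514, 112]) cube([82, 19, 910]);
translate([1175, 514, 112]) cube([82, 19, 910]);
translate([1320, 514, 112]) cube([82, 19, 910]);
translate([1465, 514, 112]) cube([82, 19, 910]);
translate([1610, 514, 112]) cube([82, 19, 910]);
translate([1755, 514, 112]) cube([82, 19, 910]);
translate([1900, 514, 112]) cube([82, 19, 910]);
translate([2045, 514, 112]) cube([82, 19, 910]);
translate([2190, 514, 112]) cube([82, 19, 910]);
translate([2335, 514, 112]) cube([82, 19, 910]);
translate([2480, 514, 112]) cube([82, 19, 910]);


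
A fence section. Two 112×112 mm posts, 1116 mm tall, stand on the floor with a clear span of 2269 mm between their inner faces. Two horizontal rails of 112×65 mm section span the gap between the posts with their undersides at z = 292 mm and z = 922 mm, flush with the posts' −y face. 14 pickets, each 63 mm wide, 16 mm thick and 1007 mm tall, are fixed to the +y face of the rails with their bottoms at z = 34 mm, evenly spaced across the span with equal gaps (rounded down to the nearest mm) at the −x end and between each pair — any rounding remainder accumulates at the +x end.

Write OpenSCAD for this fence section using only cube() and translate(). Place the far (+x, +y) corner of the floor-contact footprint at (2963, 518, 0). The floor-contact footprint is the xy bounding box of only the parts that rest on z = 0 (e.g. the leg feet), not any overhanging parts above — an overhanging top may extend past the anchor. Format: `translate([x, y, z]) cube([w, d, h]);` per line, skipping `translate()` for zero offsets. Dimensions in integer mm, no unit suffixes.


translate([470, 406, 0]) cube([112, 112, 1116]);
translate([2851, 406, 0]) cube([112, 112, 1116]);
translate([582, 406, 292]) cube([2269, 112, 65]);
translate([582, 406, 922]) cube([2269, 112, 65]);
translate([674, 518, 34]) cube([63, 16, 1007]);
translate([829, 518, 34]) cube([63, 16, 1007]);
translate([984, 518, 34]) cube([63, 16, 1007]);
translate([1139, 518, 34]) cube([63, 16, 1007]);
translate([1294, 518, 34]) cube([63, 16, 1007]);
translate([1449, 518, 34]) cube([63, 16, 1007]);
translate([1604, 518, 34]) cube([63, 16, 1007]);
translate([1759, 518, 34]) cube([63, 16, 1007]);
translate([1914, 518, 34]) cube([63, 16, 1007]);
translate([2069, 518, 34]) cube([63, 16, 1007]);
translate([2224, 518, 34]) cube([63, 16, 1007]);
translate([2379, 518, 34]) cube([63, 16, 1007]);
translate([2534, 518, 34]) cube([63, 16, 1007]);
translate([2689, 518, 34]) cube([63, 16, 1007]);


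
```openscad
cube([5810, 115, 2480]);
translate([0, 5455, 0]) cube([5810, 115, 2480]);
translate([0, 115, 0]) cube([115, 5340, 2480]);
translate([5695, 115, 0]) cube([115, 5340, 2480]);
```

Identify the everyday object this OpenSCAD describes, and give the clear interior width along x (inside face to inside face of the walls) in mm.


A house (or room) frame. The interior width is 5580 mm.

Four 2480 mm walls enclosing a rectangle with no floor or roof — a room or house frame. Outside width is 5810 mm and wall thickness is 115 mm, so the interior width is 5810 − 2 × 115 = 5580 mm.


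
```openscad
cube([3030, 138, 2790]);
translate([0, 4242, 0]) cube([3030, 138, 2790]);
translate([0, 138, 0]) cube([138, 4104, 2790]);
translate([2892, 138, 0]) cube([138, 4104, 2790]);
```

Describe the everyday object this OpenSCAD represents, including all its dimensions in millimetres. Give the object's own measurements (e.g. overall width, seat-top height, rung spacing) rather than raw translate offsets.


The wall frame of a small rectangular building: four walls, each 2790 mm tall and 138 mm thick, enclosing a footprint 3030 mm (x) by 4380 mm (y) outside-to-outside, with no floor or roof. The front and back walls (the −y and +y sides) span the full width; the two side walls fit between them.


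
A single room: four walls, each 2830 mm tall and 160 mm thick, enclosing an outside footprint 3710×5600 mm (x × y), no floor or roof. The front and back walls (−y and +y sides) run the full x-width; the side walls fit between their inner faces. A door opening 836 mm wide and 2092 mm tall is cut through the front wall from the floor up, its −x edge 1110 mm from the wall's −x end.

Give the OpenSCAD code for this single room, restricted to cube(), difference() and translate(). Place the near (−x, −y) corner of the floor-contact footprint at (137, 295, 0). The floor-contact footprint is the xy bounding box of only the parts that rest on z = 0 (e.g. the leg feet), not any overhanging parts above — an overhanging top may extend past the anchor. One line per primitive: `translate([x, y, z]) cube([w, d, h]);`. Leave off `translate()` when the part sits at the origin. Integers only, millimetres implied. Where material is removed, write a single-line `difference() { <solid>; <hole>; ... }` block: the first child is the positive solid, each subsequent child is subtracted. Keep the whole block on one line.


difference() { translate([137, 295, 0]) cube([3710, 160, 2830]); translate([1247, 295, 0]) cube([836, 160, 2092]); }
translate([137, 5735, 0]) cube([3710, 160, 2830]);
translate([137, 455, 0]) cube([160, 5280, 2830]);
translate([3687, 455, 0]) cube([160, 5280, 2830]);


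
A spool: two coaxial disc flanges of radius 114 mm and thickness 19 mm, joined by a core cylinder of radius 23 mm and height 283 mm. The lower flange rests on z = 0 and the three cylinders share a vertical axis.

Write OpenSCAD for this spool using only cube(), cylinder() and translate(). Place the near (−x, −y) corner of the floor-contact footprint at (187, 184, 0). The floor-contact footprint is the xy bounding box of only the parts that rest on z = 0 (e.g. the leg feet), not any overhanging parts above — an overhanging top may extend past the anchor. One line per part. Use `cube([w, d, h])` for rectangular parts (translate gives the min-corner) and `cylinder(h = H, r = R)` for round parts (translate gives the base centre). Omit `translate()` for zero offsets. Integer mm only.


translate([301, 298, 0]) cylinder(h = 19, r = 114);
translate([301, 298, 19]) cylinder(h = 283, r = 23);
translate([301, 298, 302]) cylinder(h = 19, r = 114);
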